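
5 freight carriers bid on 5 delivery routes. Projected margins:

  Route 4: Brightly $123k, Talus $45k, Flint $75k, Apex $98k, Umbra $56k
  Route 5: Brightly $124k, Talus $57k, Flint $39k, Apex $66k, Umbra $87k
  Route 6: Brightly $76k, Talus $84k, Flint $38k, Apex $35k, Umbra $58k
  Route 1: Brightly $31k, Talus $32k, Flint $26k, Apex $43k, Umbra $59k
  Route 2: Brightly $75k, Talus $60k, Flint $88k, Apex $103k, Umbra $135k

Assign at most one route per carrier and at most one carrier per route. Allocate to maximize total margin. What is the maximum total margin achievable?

Optimal: Brightly→Route 5 ($124k), Talus→Route 6 ($84k), Flint→Route 1 ($26k), Apex→Route 4 ($98k), Umbra→Route 2 ($135k) — total 124+84+26+98+135 = $467k.
Column-greedy (each route in turn goes to its best remaining carrier) gives $425k, worse by 42.
No other one-to-one assignment exceeds $467k.

Max total: $467k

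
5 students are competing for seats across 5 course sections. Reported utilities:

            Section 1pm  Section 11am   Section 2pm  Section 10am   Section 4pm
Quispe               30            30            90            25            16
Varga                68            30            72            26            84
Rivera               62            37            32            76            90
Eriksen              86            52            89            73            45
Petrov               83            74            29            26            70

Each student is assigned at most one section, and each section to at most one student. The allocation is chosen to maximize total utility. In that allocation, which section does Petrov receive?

This is the linear assignment problem.
Optimal: Quispe→Section 2pm (90 points), Varga→Section 4pm (84 points), Rivera→Section 10am (76 points), Eriksen→Section 1pm (86 points), Petrov→Section 11am (74 points) — total 90+84+76+86+74 = 410 points.
Max-entry greedy (repeatedly take the single best remaining cell) gives 366 points, worse by 44.
Next-best assignment: Quispe→Section 2pm, Varga→Section 1pm, Rivera→Section 4pm, Eriksen→Section 10am, Petrov→Section 11am = 395 points.
Swapping Petrov↔Rivera (Petrov→Section 10am 26 points, Rivera→Section 11am 37 points) loses 87.
Petrov's own top section is Section 1pm (83 points), but forcing Petrov→Section 1pm and reassigning the rest optimally gives only 385 points — worse by 25.

Petrov receives Section 11am.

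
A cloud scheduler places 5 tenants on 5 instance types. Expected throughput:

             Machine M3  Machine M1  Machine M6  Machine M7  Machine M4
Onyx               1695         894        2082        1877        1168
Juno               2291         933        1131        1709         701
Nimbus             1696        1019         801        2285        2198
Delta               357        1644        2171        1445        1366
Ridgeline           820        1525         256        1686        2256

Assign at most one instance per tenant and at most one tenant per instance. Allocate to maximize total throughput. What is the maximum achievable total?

Maximum total: 10558 ops/s

Optimal: Onyx→Machine M6 (2082 ops/s), Juno→Machine M3 (2291 ops/s), Nimbus→Machine M7 (2285 ops/s), Delta→Machine M1 (1644 ops/s), Ridgeline→Machine M4 (2256 ops/s) — total 2082+2291+2285+1644+2256 = 10558 ops/s.
Max-entry greedy (repeatedly take the single best remaining cell) gives 9897 ops/s, worse by 661.
Next-best assignment: Onyx→Machine M7, Juno→Machine M3, Nimbus→Machine M4, Delta→Machine M6, Ridgeline→Machine M1 = 10062 ops/s.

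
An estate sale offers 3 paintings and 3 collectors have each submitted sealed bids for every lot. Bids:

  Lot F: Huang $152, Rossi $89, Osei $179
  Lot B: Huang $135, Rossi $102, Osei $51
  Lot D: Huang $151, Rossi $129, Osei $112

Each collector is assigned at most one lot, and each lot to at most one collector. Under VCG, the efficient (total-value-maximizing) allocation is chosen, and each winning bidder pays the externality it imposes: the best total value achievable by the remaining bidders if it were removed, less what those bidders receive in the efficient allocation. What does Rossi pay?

Rossi pays $16.

Efficient allocation: Huang→Lot B ($135), Rossi→Lot D ($129), Osei→Lot F ($179); total welfare W = $443.
Rossi receives Lot D at value $129, so the others get W − 129 = $314.
Without Rossi: best allocation of the remaining 2 bidders over all 3 lots is Huang→Lot D ($151), Osei→Lot F ($179), total $330.
VCG payment = (others' best without Rossi) − (others' welfare with Rossi) = 330 − 314 = $16.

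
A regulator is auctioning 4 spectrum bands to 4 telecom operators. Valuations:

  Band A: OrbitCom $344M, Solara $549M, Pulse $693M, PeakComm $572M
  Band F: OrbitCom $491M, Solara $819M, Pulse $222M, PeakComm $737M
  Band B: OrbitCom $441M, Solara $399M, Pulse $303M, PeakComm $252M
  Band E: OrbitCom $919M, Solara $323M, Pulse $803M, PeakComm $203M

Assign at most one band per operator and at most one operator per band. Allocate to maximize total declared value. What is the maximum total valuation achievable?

This is a one-to-one assignment (maximum-weight bipartite matching).
Optimal: OrbitCom→Band E ($919M), Solara→Band B ($399M), Pulse→Band A ($693M), PeakComm→Band F ($737M) — total 919+399+693+737 = $2748M.
Column-greedy (each band in turn goes to its best remaining operator) gives $2156M, worse by 592.
Next-best assignment: OrbitCom→Band E, Solara→Band F, Pulse→Band A, PeakComm→Band B = $2683M.

Maximum total: $2748M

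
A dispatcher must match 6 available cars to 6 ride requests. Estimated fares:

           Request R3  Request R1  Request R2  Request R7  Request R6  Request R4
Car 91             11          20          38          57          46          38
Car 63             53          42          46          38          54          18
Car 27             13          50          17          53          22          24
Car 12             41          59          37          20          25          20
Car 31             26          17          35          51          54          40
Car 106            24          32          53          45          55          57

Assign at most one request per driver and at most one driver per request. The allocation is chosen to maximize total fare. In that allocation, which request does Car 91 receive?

This is a one-to-one assignment (maximum-weight bipartite matching).
Optimal: Car 91→Request R2 ($38), Car 63→Request R3 ($53), Car 27→Request R7 ($53), Car 12→Request R1 ($59), Car 31→Request R6 ($54), Car 106→Request R4 ($57) — total 38+53+53+59+54+57 = $314.
Max-entry greedy (repeatedly take the single best remaining cell) gives $275, worse by 39.
Next-best assignment: Car 91→Request R4, Car 63→Request R3, Car 27→Request R7, Car 12→Request R1, Car 31→Request R6, Car 106→Request R2 = $310.
Car 91's own top request is Request R7 ($57), but forcing Car 91→Request R7 and reassigning the rest optimally gives only $308 — worse by 6.

Car 91 receives Request R2.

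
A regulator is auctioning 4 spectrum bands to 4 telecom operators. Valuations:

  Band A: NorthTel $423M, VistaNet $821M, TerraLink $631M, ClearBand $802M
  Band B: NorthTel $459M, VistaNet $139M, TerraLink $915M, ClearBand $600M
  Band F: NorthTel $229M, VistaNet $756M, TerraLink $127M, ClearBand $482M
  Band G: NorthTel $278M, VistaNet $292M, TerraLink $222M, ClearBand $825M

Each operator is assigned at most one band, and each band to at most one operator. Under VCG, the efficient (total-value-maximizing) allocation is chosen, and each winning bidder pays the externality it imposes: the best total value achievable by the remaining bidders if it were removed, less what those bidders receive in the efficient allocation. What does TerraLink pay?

Efficient allocation: NorthTel→Band A ($423M), VistaNet→Band F ($756M), TerraLink→Band B ($915M), ClearBand→Band G ($825M); total welfare W = $2919M.
TerraLink receives Band B at value $915M, so the others get W − 915 = $2004M.
Without TerraLink: best allocation of the remaining 3 bidders over all 4 bands is NorthTel→Band B ($459M), VistaNet→Band A ($821M), ClearBand→Band G ($825M), total $2105M.
VCG payment = (others' best without TerraLink) − (others' welfare with TerraLink) = 2105 − 2004 = $101M.

TerraLink pays $101M.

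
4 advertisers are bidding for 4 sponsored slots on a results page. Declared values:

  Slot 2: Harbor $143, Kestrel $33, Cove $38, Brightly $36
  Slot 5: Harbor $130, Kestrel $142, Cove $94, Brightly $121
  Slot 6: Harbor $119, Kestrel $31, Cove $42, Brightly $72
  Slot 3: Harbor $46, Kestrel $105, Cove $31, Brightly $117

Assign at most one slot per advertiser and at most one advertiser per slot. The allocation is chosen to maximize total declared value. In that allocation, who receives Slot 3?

Brightly receives Slot 3.

This is the linear assignment problem.
Optimal: Harbor→Slot 2 ($143), Kestrel→Slot 5 ($142), Cove→Slot 6 ($42), Brightly→Slot 3 ($117) — total 143+142+42+117 = $444.
Column-greedy (each slot in turn goes to its best remaining advertiser) gives $388, worse by 56.
Next-best assignment: Harbor→Slot 6, Kestrel→Slot 5, Cove→Slot 2, Brightly→Slot 3 = $416.
Checked against all permutations: $444 is optimal.
Brightly's own top slot is Slot 5 ($121), but forcing Brightly→Slot 5 and reassigning the rest optimally gives only $411 — worse by 33.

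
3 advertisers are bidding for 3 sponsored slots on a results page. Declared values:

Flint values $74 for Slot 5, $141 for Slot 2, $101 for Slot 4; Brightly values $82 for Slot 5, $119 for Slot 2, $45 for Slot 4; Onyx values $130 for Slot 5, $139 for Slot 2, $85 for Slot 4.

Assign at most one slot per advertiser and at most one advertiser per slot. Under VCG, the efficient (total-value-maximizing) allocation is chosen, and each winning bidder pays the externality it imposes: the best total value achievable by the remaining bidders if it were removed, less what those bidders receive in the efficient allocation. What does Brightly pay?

Efficient allocation: Flint→Slot 4 ($101), Brightly→Slot 2 ($119), Onyx→Slot 5 ($130); total welfare W = $350.
Brightly receives Slot 2 at value $119, so the others get W − 119 = $231.
Without Brightly: best allocation of the remaining 2 bidders over all 3 slots is Flint→Slot 2 ($141), Onyx→Slot 5 ($130), total $271.
VCG payment = (others' best without Brightly) − (others' welfare with Brightly) = 271 − 231 = $40.

Brightly pays $40.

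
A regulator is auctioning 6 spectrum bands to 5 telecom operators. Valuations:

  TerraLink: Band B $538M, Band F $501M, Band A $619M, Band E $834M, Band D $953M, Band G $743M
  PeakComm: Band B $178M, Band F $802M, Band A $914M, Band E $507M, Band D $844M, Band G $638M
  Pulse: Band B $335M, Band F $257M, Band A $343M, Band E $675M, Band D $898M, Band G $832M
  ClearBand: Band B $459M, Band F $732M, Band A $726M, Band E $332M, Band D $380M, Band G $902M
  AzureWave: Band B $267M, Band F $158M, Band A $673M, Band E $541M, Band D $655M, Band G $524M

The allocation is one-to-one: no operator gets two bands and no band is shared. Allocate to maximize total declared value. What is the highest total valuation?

Maximum total: $4109M

Optimal: TerraLink→Band E ($834M), PeakComm→Band F ($802M), Pulse→Band D ($898M), ClearBand→Band G ($902M), AzureWave→Band A ($673M) — total 834+802+898+902+673 = $4109M.
Column-greedy (each band in turn goes to its best remaining operator) gives $3396M, worse by 713.
Next-best assignment: TerraLink→Band D, PeakComm→Band F, Pulse→Band E, ClearBand→Band G, AzureWave→Band A = $4005M.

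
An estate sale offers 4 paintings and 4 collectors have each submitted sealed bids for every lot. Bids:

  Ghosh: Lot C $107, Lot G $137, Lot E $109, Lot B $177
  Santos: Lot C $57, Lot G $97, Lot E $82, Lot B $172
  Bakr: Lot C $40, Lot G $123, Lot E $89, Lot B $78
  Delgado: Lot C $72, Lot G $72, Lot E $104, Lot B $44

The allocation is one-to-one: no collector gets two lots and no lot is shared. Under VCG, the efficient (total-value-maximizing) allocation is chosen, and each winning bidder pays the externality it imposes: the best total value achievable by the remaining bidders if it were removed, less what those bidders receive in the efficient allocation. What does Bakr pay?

Efficient allocation: Ghosh→Lot C ($107), Santos→Lot B ($172), Bakr→Lot G ($123), Delgado→Lot E ($104); total welfare W = $506.
Bakr receives Lot G at value $123, so the others get W − 123 = $383.
Without Bakr: best allocation of the remaining 3 bidders over all 4 lots is Ghosh→Lot G ($137), Santos→Lot B ($172), Delgado→Lot E ($104), total $413.
VCG payment = (others' best without Bakr) − (others' welfare with Bakr) = 413 − 383 = $30.

Bakr pays $30.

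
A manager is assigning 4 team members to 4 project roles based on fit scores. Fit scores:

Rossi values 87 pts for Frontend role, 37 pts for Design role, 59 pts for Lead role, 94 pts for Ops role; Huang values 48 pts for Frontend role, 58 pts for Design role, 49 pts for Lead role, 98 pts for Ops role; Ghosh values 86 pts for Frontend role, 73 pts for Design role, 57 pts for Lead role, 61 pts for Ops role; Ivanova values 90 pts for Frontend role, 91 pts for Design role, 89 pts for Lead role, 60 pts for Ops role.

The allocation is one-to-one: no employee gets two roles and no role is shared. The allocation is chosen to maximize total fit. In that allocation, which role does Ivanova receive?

Ivanova receives Lead role.

This is the linear assignment problem.
Optimal: Rossi→Frontend role (87 pts), Huang→Ops role (98 pts), Ghosh→Design role (73 pts), Ivanova→Lead role (89 pts) — total 87+98+73+89 = 347 pts.
Row-greedy (each employee in turn takes its best remaining role) gives 327 pts, worse by 20.
Next-best assignment: Rossi→Lead role, Huang→Ops role, Ghosh→Frontend role, Ivanova→Design role = 334 pts.
Ivanova's own top role is Design role (91 pts), but forcing Ivanova→Design role and reassigning the rest optimally gives only 334 pts — worse by 13.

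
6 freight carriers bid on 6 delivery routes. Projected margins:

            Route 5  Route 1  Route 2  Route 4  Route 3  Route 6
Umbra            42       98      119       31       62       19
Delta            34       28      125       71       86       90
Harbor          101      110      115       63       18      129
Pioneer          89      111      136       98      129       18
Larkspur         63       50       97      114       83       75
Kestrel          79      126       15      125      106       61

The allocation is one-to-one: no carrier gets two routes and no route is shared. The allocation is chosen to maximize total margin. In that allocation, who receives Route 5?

Harbor receives Route 5.

Treat this as an assignment problem: match each carrier to one route.
Optimal: Umbra→Route 2 ($119k), Delta→Route 6 ($90k), Harbor→Route 5 ($101k), Pioneer→Route 3 ($129k), Larkspur→Route 4 ($114k), Kestrel→Route 1 ($126k) — total 119+90+101+129+114+126 = $679k.
Column-greedy (each route in turn goes to its best remaining carrier) gives $582k, worse by 97.
Next-best assignment: Umbra→Route 1, Delta→Route 2, Harbor→Route 6, Pioneer→Route 3, Larkspur→Route 4, Kestrel→Route 5 = $674k.
Swapping Delta↔Harbor (Delta→Route 5 $34k, Harbor→Route 6 $129k) loses 28.
Every other assignment is strictly worse.
Harbor's own top route is Route 6 ($129k), but forcing Harbor→Route 6 and reassigning the rest optimally gives only $674k — worse by 5.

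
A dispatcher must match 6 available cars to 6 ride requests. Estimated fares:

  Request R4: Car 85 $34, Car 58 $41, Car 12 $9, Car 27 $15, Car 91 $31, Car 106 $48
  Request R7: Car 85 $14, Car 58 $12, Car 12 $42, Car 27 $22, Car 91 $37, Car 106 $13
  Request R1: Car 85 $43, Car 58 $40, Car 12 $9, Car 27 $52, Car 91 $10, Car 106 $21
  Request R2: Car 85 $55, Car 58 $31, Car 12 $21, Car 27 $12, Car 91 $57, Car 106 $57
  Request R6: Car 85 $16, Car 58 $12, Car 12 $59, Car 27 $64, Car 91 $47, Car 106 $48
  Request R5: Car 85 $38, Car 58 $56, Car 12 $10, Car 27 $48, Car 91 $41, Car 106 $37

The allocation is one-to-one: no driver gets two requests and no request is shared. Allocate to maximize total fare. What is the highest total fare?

Optimal: Car 85→Request R1 ($43), Car 58→Request R5 ($56), Car 12→Request R7 ($42), Car 27→Request R6 ($64), Car 91→Request R2 ($57), Car 106→Request R4 ($48) — total 43+56+42+64+57+48 = $310.
Row-greedy (each driver in turn takes its best remaining request) gives $307, worse by 3.
Next-best assignment: Car 85→Request R2, Car 58→Request R5, Car 12→Request R6, Car 27→Request R1, Car 91→Request R7, Car 106→Request R4 = $307.

Max total: $310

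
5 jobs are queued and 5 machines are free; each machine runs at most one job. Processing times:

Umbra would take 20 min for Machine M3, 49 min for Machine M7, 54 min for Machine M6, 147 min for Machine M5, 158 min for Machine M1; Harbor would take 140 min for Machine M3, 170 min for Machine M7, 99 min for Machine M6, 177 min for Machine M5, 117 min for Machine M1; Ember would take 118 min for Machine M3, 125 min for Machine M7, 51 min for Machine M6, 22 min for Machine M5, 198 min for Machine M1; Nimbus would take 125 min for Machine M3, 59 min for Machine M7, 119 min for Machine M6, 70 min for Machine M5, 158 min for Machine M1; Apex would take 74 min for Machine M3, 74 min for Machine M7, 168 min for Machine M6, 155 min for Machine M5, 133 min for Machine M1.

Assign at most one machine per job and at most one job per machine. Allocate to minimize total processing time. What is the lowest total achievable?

Optimal: Umbra→Machine M6 (54 min), Harbor→Machine M1 (117 min), Ember→Machine M5 (22 min), Nimbus→Machine M7 (59 min), Apex→Machine M3 (74 min) — total 54+117+22+59+74 = 326 min.
Row-greedy (each job in turn takes its cheapest remaining machine) gives 333 min, worse by 7.
Next-best assignment: Umbra→Machine M3, Harbor→Machine M1, Ember→Machine M6, Nimbus→Machine M5, Apex→Machine M7 = 332 min.
No other one-to-one assignment undercuts 326 min.

Minimum total: 326 min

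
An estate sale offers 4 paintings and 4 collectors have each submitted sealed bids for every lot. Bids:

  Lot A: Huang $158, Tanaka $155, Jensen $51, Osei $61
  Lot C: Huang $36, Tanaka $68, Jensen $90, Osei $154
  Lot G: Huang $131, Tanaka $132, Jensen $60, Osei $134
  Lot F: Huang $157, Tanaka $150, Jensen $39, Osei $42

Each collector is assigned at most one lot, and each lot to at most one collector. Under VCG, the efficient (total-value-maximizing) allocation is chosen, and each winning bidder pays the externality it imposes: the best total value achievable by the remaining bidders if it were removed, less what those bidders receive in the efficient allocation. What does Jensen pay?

Jensen pays $20.

Efficient allocation: Huang→Lot F ($157), Tanaka→Lot A ($155), Jensen→Lot C ($90), Osei→Lot G ($134); total welfare W = $536.
Jensen receives Lot C at value $90, so the others get W − 90 = $446.
Without Jensen: best allocation of the remaining 3 bidders over all 4 lots is Huang→Lot F ($157), Tanaka→Lot A ($155), Osei→Lot C ($154), total $466.
VCG payment = (others' best without Jensen) − (others' welfare with Jensen) = 466 − 446 = $20.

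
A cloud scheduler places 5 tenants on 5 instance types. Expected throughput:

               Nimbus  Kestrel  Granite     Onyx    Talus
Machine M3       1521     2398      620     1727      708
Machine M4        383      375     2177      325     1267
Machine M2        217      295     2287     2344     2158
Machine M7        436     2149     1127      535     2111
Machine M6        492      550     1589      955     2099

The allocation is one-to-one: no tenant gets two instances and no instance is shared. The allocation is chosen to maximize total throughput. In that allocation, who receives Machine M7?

Optimal: Nimbus→Machine M3 (1521 ops/s), Kestrel→Machine M7 (2149 ops/s), Granite→Machine M4 (2177 ops/s), Onyx→Machine M2 (2344 ops/s), Talus→Machine M6 (2099 ops/s) — total 1521+2149+2177+2344+2099 = 10290 ops/s.
Max-entry greedy (repeatedly take the single best remaining cell) gives 9522 ops/s, worse by 768.
Swapping Nimbus↔Onyx (Nimbus→Machine M2 217 ops/s, Onyx→Machine M3 1727 ops/s) loses 1921.
Kestrel's own top instance is Machine M3 (2398 ops/s), but forcing Kestrel→Machine M3 and reassigning the rest optimally gives only 9522 ops/s — worse by 768.

Kestrel receives Machine M7.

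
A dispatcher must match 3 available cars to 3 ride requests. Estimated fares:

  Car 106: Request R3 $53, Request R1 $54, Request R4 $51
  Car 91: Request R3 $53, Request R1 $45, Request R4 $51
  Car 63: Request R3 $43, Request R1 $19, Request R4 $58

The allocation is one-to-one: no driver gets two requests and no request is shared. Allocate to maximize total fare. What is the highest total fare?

Maximum total: $165

Optimal: Car 106→Request R1 ($54), Car 91→Request R3 ($53), Car 63→Request R4 ($58) — total 54+53+58 = $165.
Column-greedy (each request in turn goes to its best remaining driver) gives $156, worse by 9.
Next-best assignment: Car 106→Request R3, Car 91→Request R1, Car 63→Request R4 = $156.
Checked against all permutations: $165 is optimal.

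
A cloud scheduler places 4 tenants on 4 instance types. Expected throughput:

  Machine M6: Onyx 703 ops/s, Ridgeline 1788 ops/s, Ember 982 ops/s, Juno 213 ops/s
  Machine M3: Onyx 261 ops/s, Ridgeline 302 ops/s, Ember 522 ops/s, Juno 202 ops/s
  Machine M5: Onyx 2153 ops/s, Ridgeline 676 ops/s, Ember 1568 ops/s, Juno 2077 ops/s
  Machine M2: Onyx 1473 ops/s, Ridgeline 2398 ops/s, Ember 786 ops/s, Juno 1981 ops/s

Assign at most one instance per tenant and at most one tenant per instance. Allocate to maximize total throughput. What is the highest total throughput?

This is a one-to-one assignment (maximum-weight bipartite matching).
Optimal: Onyx→Machine M5 (2153 ops/s), Ridgeline→Machine M6 (1788 ops/s), Ember→Machine M3 (522 ops/s), Juno→Machine M2 (1981 ops/s) — total 2153+1788+522+1981 = 6444 ops/s.
Row-greedy (each tenant in turn takes its best remaining instance) gives 5735 ops/s, worse by 709.
Swapping Ember↔Juno (Ember→Machine M2 786 ops/s, Juno→Machine M3 202 ops/s) loses 1515.

Max total: 6444 ops/s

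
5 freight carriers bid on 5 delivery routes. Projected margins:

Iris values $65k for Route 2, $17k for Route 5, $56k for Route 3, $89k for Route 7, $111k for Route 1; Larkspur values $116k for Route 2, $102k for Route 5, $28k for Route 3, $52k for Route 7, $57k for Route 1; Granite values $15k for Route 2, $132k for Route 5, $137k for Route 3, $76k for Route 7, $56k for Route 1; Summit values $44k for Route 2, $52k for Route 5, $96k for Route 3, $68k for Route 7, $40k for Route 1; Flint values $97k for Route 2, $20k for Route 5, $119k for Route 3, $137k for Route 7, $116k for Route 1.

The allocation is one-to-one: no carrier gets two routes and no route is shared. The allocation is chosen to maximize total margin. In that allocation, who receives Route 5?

This is a one-to-one assignment (maximum-weight bipartite matching).
Optimal: Iris→Route 1 ($111k), Larkspur→Route 2 ($116k), Granite→Route 5 ($132k), Summit→Route 3 ($96k), Flint→Route 7 ($137k) — total 111+116+132+96+137 = $592k.
Column-greedy (each route in turn goes to its best remaining carrier) gives $496k, worse by 96.
Next-best assignment: Iris→Route 1, Larkspur→Route 2, Granite→Route 3, Summit→Route 5, Flint→Route 7 = $553k.
Granite's own top route is Route 3 ($137k), but forcing Granite→Route 3 and reassigning the rest optimally gives only $553k — worse by 39.

Granite receives Route 5.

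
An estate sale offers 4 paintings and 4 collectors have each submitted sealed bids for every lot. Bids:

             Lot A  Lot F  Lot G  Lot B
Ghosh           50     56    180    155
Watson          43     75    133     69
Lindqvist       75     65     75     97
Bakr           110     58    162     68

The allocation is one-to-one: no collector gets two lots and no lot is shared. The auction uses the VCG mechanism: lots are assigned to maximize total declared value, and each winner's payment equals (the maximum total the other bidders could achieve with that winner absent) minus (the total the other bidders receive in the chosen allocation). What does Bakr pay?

Efficient allocation: Ghosh→Lot B ($155), Watson→Lot F ($75), Lindqvist→Lot A ($75), Bakr→Lot G ($162); total welfare W = $467.
Bakr receives Lot G at value $162, so the others get W − 162 = $305.
Without Bakr: best allocation of the remaining 3 bidders over all 4 lots is Ghosh→Lot B ($155), Watson→Lot G ($133), Lindqvist→Lot A ($75), total $363.
VCG payment = (others' best without Bakr) − (others' welfare with Bakr) = 363 − 305 = $58.

Bakr pays $58.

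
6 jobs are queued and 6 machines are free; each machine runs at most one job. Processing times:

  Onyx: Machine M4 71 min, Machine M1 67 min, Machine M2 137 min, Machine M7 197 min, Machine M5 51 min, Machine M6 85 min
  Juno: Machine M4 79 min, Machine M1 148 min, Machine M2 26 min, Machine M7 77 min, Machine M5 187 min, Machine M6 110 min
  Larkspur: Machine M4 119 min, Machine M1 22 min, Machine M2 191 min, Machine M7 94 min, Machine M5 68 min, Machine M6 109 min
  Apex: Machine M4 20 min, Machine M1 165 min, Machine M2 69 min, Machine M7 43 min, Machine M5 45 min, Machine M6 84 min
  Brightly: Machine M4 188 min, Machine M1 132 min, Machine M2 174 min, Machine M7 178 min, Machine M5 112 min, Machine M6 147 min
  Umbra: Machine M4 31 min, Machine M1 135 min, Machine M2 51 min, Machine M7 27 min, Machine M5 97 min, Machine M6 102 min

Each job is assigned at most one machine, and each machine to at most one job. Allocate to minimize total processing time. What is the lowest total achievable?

Optimal: Onyx→Machine M6 (85 min), Juno→Machine M2 (26 min), Larkspur→Machine M1 (22 min), Apex→Machine M4 (20 min), Brightly→Machine M5 (112 min), Umbra→Machine M7 (27 min) — total 85+26+22+20+112+27 = 292 min.
Min-entry greedy (repeatedly take the single cheapest remaining cell) gives 293 min, worse by 1.

Minimum total: 292 min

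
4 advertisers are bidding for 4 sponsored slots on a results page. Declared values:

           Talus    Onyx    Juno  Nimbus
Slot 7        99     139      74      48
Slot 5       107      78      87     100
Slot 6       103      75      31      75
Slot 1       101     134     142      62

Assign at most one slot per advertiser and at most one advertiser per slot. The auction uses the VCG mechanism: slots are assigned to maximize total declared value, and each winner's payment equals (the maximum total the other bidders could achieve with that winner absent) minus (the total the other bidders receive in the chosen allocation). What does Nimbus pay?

Efficient allocation: Talus→Slot 6 ($103), Onyx→Slot 7 ($139), Juno→Slot 1 ($142), Nimbus→Slot 5 ($100); total welfare W = $484.
Nimbus receives Slot 5 at value $100, so the others get W − 100 = $384.
Without Nimbus: best allocation of the remaining 3 bidders over all 4 slots is Talus→Slot 5 ($107), Onyx→Slot 7 ($139), Juno→Slot 1 ($142), total $388.
VCG payment = (others' best without Nimbus) − (others' welfare with Nimbus) = 388 − 384 = $4.

Nimbus pays $4.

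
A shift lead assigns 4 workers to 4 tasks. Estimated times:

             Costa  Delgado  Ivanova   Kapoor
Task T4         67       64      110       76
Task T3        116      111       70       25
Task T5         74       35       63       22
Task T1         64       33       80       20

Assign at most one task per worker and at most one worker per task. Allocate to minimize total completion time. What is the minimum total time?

Optimal: Costa→Task T4 (67 min), Delgado→Task T1 (33 min), Ivanova→Task T5 (63 min), Kapoor→Task T3 (25 min) — total 67+33+63+25 = 188 min.
Row-greedy (each worker in turn takes its cheapest remaining task) gives 245 min, worse by 57.

Min total: 188 min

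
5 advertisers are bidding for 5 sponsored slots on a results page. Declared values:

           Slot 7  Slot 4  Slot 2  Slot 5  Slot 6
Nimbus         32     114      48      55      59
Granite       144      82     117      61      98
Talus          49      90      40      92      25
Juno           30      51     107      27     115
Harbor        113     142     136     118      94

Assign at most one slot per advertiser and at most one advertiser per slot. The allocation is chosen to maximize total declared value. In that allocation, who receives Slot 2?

Harbor receives Slot 2.

Optimal: Nimbus→Slot 4 ($114), Granite→Slot 7 ($144), Talus→Slot 5 ($92), Juno→Slot 6 ($115), Harbor→Slot 2 ($136) — total 114+144+92+115+136 = $601.
Max-entry greedy (repeatedly take the single best remaining cell) gives $541, worse by 60.
Swapping Harbor↔Granite (Harbor→Slot 7 $113, Granite→Slot 2 $117) loses 50.
No other one-to-one assignment exceeds $601.
Harbor's own top slot is Slot 4 ($142), but forcing Harbor→Slot 4 and reassigning the rest optimally gives only $544 — worse by 57.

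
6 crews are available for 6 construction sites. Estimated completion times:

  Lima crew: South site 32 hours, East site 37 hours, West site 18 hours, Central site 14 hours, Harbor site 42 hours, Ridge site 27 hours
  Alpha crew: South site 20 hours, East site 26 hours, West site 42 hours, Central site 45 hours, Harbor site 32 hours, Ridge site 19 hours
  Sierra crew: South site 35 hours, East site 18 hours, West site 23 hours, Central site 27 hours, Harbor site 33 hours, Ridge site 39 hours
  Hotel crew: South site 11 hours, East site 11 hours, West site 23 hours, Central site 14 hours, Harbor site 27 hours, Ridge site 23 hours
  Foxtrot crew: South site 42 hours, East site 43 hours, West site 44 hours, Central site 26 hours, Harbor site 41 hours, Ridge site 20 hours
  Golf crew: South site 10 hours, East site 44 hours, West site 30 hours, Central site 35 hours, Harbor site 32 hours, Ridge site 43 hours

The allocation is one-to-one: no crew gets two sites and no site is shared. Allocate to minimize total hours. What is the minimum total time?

Min total: 110 hours

Optimal: Lima crew→Central site (14 hours), Alpha crew→Harbor site (32 hours), Sierra crew→West site (23 hours), Hotel crew→East site (11 hours), Foxtrot crew→Ridge site (20 hours), Golf crew→South site (10 hours) — total 14+32+23+11+20+10 = 110 hours.
Column-greedy (each site in turn goes to its cheapest remaining crew) gives 136 hours, worse by 26.
Next-best assignment: Lima crew→West site, Alpha crew→Harbor site, Sierra crew→East site, Hotel crew→Central site, Foxtrot crew→Ridge site, Golf crew→South site = 112 hours.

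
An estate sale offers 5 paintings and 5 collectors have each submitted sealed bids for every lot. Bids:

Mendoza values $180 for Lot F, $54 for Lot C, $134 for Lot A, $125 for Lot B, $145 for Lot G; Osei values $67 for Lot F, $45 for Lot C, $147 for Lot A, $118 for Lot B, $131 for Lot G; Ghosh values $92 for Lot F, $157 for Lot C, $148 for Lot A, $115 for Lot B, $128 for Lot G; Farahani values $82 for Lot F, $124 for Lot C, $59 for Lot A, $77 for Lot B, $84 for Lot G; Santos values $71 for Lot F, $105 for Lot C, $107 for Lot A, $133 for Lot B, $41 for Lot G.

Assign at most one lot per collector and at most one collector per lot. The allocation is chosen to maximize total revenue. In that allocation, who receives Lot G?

Optimal: Mendoza→Lot F ($180), Osei→Lot G ($131), Ghosh→Lot A ($148), Farahani→Lot C ($124), Santos→Lot B ($133) — total 180+131+148+124+133 = $716.
Column-greedy (each lot in turn goes to its best remaining collector) gives $701, worse by 15.
No other one-to-one assignment exceeds $716.
Osei's own top lot is Lot A ($147), but forcing Osei→Lot A and reassigning the rest optimally gives only $712 — worse by 4.

Osei receives Lot G.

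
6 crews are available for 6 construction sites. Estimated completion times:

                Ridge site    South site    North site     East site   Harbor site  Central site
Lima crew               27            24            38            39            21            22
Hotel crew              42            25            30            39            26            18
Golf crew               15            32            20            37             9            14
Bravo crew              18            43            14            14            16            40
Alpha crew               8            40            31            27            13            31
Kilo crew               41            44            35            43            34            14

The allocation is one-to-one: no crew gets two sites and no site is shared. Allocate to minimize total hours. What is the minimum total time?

Optimal: Lima crew→South site (24 hours), Hotel crew→North site (30 hours), Golf crew→Harbor site (9 hours), Bravo crew→East site (14 hours), Alpha crew→Ridge site (8 hours), Kilo crew→Central site (14 hours) — total 24+30+9+14+8+14 = 99 hours.
Min-entry greedy (repeatedly take the single cheapest remaining cell) gives 108 hours, worse by 9.
Checked against all permutations: 99 hours is optimal.

Min total: 99 hours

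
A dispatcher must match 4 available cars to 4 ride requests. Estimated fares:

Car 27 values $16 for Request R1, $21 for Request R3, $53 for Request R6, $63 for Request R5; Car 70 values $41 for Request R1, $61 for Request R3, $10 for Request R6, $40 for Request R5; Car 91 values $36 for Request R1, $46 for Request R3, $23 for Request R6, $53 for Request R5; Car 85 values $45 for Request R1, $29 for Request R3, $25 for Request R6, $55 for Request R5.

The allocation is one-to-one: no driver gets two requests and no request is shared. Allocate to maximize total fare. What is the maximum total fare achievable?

Max total: $212

This is the linear assignment problem.
Optimal: Car 27→Request R6 ($53), Car 70→Request R3 ($61), Car 91→Request R5 ($53), Car 85→Request R1 ($45) — total 53+61+53+45 = $212.
Max-entry greedy (repeatedly take the single best remaining cell) gives $192, worse by 20.
Next-best assignment: Car 27→Request R6, Car 70→Request R3, Car 91→Request R1, Car 85→Request R5 = $205.
Swapping Car 85↔Car 70 (Car 85→Request R3 $29, Car 70→Request R1 $41) loses 36.
Every other assignment is strictly worse.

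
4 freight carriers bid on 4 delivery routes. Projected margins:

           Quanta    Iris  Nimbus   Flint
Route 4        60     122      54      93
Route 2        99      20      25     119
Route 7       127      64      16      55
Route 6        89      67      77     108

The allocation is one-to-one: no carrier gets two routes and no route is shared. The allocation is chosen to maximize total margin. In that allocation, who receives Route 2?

Flint receives Route 2.

This is a one-to-one assignment (maximum-weight bipartite matching).
Optimal: Quanta→Route 7 ($127k), Iris→Route 4 ($122k), Nimbus→Route 6 ($77k), Flint→Route 2 ($119k) — total 127+122+77+119 = $445k.
Checked against all permutations: $445k is optimal.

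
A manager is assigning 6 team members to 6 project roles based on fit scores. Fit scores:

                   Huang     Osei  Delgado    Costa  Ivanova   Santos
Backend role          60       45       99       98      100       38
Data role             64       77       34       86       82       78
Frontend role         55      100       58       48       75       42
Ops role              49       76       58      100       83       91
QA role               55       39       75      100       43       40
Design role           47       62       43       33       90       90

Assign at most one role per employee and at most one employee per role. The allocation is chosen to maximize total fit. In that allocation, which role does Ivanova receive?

Optimal: Huang→Data role (64 pts), Osei→Frontend role (100 pts), Delgado→Backend role (99 pts), Costa→QA role (100 pts), Ivanova→Design role (90 pts), Santos→Ops role (91 pts) — total 64+100+99+100+90+91 = 544 pts.
Checked against all permutations: 544 pts is optimal.
Ivanova's own top role is Backend role (100 pts), but forcing Ivanova→Backend role and reassigning the rest optimally gives only 529 pts — worse by 15.

Ivanova receives Design role.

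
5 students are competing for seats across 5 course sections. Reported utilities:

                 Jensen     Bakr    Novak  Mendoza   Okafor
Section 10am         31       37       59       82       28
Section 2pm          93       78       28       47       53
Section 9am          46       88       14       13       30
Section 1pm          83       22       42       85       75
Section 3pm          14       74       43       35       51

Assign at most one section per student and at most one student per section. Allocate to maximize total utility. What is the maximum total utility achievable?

Maximum total: 381 points

Optimal: Jensen→Section 2pm (93 points), Bakr→Section 9am (88 points), Novak→Section 3pm (43 points), Mendoza→Section 10am (82 points), Okafor→Section 1pm (75 points) — total 93+88+43+82+75 = 381 points.
Max-entry greedy (repeatedly take the single best remaining cell) gives 376 points, worse by 5.
Next-best assignment: Jensen→Section 2pm, Bakr→Section 9am, Novak→Section 10am, Mendoza→Section 1pm, Okafor→Section 3pm = 376 points.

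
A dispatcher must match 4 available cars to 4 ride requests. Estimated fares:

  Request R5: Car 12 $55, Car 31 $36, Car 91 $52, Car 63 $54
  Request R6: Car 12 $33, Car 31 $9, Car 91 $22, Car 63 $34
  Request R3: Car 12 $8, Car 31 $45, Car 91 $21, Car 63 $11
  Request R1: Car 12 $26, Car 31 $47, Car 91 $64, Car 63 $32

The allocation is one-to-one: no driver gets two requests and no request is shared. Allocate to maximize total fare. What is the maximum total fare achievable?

This is the linear assignment problem.
Optimal: Car 12→Request R5 ($55), Car 31→Request R3 ($45), Car 91→Request R1 ($64), Car 63→Request R6 ($34) — total 55+45+64+34 = $198.
Row-greedy (each driver in turn takes its best remaining request) gives $135, worse by 63.
Checked against all permutations: $198 is optimal.

Maximum total: $198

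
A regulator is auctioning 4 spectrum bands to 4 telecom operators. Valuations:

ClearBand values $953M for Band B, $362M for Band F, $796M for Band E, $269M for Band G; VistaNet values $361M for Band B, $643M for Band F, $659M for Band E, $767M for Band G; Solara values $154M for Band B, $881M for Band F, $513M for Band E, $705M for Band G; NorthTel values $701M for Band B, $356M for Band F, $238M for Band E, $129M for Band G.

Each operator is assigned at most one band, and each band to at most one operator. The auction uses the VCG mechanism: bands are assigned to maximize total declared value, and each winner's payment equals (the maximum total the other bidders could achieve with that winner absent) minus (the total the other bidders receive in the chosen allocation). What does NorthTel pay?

NorthTel pays $157M.

Efficient allocation: ClearBand→Band E ($796M), VistaNet→Band G ($767M), Solara→Band F ($881M), NorthTel→Band B ($701M); total welfare W = $3145M.
NorthTel receives Band B at value $701M, so the others get W − 701 = $2444M.
Without NorthTel: best allocation of the remaining 3 bidders over all 4 bands is ClearBand→Band B ($953M), VistaNet→Band G ($767M), Solara→Band F ($881M), total $2601M.
VCG payment = (others' best without NorthTel) − (others' welfare with NorthTel) = 2601 − 2444 = $157M.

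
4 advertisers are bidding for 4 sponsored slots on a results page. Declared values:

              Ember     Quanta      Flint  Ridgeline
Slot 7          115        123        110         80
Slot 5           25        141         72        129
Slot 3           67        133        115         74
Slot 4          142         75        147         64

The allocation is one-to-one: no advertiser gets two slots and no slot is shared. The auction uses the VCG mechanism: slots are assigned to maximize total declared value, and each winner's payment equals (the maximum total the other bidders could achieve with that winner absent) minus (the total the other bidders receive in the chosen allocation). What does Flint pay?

Efficient allocation: Ember→Slot 7 ($115), Quanta→Slot 3 ($133), Flint→Slot 4 ($147), Ridgeline→Slot 5 ($129); total welfare W = $524.
Flint receives Slot 4 at value $147, so the others get W − 147 = $377.
Without Flint: best allocation of the remaining 3 bidders over all 4 slots is Ember→Slot 4 ($142), Quanta→Slot 3 ($133), Ridgeline→Slot 5 ($129), total $404.
VCG payment = (others' best without Flint) − (others' welfare with Flint) = 404 − 377 = $27.

Flint pays $27.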